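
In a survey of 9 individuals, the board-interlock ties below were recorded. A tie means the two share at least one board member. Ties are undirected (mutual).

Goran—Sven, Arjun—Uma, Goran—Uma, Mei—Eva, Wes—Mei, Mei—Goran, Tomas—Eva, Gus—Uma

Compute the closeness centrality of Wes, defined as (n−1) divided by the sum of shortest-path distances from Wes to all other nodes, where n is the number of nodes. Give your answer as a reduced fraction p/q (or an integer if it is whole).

4/11

Distances from Wes: Arjun:4, Eva:2, Goran:2, Gus:4, Mei:1, Sven:3, Tomas:3, Uma:3. Sum = 22.
n = 9, so closeness = 8/22 = 4/11.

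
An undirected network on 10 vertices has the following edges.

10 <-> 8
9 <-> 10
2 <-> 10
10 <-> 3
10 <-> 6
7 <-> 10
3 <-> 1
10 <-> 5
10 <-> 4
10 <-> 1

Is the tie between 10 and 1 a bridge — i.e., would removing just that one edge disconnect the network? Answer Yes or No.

No

Even without that edge, 10 still reaches 1 via 10 – 3 – 1, so the network stays connected. Not a bridge.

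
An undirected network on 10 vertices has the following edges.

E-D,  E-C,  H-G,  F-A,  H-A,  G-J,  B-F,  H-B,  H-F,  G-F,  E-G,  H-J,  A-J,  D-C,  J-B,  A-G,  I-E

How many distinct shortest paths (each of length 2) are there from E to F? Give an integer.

1

The shortest distance is 2, and the only length-2 path is E–G–F. So there is exactly 1 shortest path.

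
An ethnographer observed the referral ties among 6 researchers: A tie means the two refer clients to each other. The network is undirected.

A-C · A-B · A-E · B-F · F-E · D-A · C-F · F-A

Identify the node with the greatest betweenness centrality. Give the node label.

A

Unnormalized betweenness of each node: A:11/2, B:0, C:0, D:0, E:0, F:3/2.
A has the largest value, 11/2, making it the main broker — the node through which the most shortest paths run.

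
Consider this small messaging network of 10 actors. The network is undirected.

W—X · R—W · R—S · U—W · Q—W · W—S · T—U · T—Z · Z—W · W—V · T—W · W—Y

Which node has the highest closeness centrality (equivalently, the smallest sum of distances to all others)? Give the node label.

Farness (sum of distances to all others) for each node — Q:17, R:16, S:16, T:15, U:16, V:17, W:9, X:17, Y:17, Z:16.
The smallest farness is 9, for W, so W has the highest closeness.

W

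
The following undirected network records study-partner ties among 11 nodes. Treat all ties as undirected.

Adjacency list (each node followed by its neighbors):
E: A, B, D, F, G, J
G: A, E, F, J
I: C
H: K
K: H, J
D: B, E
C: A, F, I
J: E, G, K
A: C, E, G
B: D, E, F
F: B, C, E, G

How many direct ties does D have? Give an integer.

2

D is directly tied to B and E. That is 2 neighbors, so the degree of D is 2.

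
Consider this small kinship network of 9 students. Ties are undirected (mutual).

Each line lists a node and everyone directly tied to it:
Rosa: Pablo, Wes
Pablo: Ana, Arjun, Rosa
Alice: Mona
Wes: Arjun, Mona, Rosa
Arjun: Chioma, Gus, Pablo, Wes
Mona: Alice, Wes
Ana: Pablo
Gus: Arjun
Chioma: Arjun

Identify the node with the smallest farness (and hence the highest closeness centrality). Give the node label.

Arjun

Farness (sum of distances to all others) for each node — Alice:26, Ana:23, Arjun:13, Chioma:20, Gus:20, Mona:19, Pablo:16, Rosa:17, Wes:14.
The smallest farness is 13, for Arjun, so Arjun has the highest closeness.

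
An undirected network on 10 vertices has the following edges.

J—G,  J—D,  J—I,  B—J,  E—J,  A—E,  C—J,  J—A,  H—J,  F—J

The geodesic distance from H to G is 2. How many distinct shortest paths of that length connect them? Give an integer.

1

The shortest distance is 2, and the only length-2 path is H–J–G. So there is exactly 1 shortest path.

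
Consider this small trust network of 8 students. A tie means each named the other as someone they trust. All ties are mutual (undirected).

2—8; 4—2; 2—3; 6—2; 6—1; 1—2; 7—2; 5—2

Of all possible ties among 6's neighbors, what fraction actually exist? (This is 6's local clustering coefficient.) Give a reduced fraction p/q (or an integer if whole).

6's neighbors: 1 and 2 (k = 2).
Possible neighbor pairs: C(2,2) = 1. Edges among them: 1–2 → e = 1.
Clustering(6) = 1/1.

1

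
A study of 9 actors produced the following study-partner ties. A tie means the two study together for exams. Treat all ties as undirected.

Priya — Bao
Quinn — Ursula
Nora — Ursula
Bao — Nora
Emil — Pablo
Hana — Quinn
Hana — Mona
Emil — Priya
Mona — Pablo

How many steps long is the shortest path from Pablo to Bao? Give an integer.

3

One shortest route is Pablo – Emil – Priya – Bao, which uses 3 edges, and at distance 2 from Pablo we only reach {Hana, Priya}, which does not include Bao. So d(Pablo,Bao) = 3.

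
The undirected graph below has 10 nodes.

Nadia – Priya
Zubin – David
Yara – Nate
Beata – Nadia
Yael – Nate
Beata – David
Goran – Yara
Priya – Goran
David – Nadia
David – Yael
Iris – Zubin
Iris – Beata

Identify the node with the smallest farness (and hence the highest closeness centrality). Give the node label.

Farness (sum of distances to all others) for each node — Beata:19, David:16, Goran:23, Iris:25, Nadia:17, Nate:22, Priya:20, Yael:19, Yara:25, Zubin:22.
The smallest farness is 16, for David, so David has the highest closeness.

David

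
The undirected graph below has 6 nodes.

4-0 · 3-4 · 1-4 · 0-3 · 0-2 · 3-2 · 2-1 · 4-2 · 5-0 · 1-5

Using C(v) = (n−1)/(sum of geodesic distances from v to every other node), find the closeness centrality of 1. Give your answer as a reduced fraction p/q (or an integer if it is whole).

Distances from 1: 0:2, 2:1, 3:2, 4:1, 5:1. Sum = 7.
n = 6, so closeness = 5/7.

5/7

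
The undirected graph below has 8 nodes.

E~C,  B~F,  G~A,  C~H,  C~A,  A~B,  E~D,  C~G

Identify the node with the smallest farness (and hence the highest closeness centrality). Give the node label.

C

Farness (sum of distances to all others) for each node — A:12, B:16, C:11, D:21, E:15, F:22, G:14, H:17.
The smallest farness is 11, for C, so C has the highest closeness.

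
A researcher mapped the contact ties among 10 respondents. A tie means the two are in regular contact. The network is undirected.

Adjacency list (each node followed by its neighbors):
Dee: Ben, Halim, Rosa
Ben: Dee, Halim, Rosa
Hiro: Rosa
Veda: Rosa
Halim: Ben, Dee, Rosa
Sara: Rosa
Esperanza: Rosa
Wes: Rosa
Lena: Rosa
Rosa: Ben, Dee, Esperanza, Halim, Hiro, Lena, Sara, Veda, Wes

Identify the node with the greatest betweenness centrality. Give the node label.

Unnormalized betweenness of each node: Ben:0, Dee:0, Esperanza:0, Halim:0, Hiro:0, Lena:0, Rosa:33, Sara:0, Veda:0, Wes:0.
Rosa has the largest value, 33, making it the main broker — the node through which the most shortest paths run.

Rosa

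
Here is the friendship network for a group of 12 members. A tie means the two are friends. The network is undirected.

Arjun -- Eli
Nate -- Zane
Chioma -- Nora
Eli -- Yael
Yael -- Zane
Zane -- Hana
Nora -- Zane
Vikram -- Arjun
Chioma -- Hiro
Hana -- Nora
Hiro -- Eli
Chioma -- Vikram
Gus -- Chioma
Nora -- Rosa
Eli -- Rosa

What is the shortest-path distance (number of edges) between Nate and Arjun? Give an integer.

One shortest route is Nate – Zane – Yael – Eli – Arjun, which uses 4 edges, and at distance 3 from Nate we only reach {Chioma, Eli, Rosa}, which does not include Arjun. So d(Nate,Arjun) = 4.

4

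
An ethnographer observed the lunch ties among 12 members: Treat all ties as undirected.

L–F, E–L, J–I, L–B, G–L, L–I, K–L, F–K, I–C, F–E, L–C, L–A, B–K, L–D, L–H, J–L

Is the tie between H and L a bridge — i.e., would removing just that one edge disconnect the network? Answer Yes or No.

Without the H–L edge there is no alternate route between H and L, so the network disconnects. It is a bridge.

Yes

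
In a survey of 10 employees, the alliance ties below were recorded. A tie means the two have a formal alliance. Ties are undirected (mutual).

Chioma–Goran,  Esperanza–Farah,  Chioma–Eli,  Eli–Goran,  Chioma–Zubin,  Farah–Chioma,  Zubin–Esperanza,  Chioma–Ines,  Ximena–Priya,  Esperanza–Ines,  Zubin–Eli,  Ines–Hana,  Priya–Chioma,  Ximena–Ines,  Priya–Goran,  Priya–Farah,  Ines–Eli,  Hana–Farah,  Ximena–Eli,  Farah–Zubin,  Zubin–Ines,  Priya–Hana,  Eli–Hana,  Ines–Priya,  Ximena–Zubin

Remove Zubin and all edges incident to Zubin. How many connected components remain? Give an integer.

1

Zubin's neighbors (Chioma, Eli, Esperanza, Farah, Ines, and Ximena) remain reachable from one another through other ties, so the rest of the network stays in one piece.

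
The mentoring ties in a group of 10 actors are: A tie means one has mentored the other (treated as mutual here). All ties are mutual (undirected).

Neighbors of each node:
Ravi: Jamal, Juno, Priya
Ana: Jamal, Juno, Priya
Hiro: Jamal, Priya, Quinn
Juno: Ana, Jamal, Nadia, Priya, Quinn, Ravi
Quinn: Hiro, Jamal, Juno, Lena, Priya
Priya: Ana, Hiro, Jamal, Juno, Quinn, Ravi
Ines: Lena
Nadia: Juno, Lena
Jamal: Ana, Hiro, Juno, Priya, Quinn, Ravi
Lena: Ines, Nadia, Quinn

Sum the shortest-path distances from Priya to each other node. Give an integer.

Distances from Priya: Ana:1, Hiro:1, Ines:3, Jamal:1, Juno:1, Lena:2, Nadia:2, Quinn:1, Ravi:1.
Sum = 1 + 1 + 3 + 1 + 1 + 2 + 2 + 1 + 1 = 13.

13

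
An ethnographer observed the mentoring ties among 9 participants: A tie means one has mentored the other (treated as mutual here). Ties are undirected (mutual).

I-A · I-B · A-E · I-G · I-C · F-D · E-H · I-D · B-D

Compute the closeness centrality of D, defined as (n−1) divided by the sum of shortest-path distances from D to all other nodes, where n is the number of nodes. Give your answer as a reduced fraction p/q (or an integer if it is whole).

Distances from D: A:2, B:1, C:2, E:3, F:1, G:2, H:4, I:1. Sum = 16.
n = 9, so closeness = 8/16 = 1/2.

1/2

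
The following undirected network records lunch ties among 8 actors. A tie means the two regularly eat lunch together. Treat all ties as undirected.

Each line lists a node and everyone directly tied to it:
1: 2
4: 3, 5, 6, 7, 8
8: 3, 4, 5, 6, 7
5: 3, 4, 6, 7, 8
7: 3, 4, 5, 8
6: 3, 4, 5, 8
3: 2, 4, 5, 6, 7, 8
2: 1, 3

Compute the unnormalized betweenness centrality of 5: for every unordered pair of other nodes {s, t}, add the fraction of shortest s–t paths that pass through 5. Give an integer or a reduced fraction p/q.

1/4

Pairs whose geodesics pass through 5 — 6–7: 1/4.
All other pairs contribute 0.
Summing the contributions gives betweenness(5) = 1/4.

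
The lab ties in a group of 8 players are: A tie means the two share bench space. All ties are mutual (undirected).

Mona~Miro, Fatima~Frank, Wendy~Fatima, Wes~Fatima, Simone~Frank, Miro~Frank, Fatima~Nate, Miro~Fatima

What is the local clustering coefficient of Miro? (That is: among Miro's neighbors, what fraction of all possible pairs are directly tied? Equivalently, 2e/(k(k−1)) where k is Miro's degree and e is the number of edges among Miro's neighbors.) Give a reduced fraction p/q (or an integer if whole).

Miro's neighbors: Fatima, Frank, and Mona (k = 3).
Possible neighbor pairs: C(3,2) = 3. Edges among them: Fatima–Frank → e = 1.
Clustering(Miro) = 1/3.

1/3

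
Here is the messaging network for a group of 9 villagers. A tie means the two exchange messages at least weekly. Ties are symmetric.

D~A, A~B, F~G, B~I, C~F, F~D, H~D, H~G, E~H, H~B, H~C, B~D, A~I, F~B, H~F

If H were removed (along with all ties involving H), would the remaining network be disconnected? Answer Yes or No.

Removing H leaves {E} with no path to {A, B, C, D, F, G, and I}, so the network splits into 2 components. H is a cut vertex.

Yes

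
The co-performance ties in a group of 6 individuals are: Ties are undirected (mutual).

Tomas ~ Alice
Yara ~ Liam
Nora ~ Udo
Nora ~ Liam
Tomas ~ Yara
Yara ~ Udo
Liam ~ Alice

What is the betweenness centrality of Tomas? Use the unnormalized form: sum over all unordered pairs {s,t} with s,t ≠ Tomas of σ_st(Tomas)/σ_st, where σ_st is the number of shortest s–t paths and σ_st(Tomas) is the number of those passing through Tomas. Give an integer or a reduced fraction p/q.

5/6

Pairs whose geodesics pass through Tomas — Udo–Alice: 1/3; Yara–Alice: 1/2.
All other pairs contribute 0.
Summing the contributions gives betweenness(Tomas) = 5/6.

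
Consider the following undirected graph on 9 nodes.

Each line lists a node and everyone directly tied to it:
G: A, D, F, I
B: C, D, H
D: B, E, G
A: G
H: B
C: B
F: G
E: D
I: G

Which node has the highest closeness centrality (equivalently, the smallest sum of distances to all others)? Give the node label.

Farness (sum of distances to all others) for each node — A:21, B:16, C:23, D:13, E:20, F:21, G:14, H:23, I:21.
The smallest farness is 13, for D, so D has the highest closeness.

D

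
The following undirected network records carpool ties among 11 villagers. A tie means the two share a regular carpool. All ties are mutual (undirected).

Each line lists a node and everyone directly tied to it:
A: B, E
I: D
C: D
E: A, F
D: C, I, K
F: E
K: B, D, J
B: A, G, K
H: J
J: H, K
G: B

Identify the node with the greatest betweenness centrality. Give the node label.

K

Unnormalized betweenness of each node: A:16, B:27, C:0, D:17, E:9, F:0, G:0, H:0, I:0, J:9, K:31.
K has the largest value, 31, making it the main broker — the node through which the most shortest paths run.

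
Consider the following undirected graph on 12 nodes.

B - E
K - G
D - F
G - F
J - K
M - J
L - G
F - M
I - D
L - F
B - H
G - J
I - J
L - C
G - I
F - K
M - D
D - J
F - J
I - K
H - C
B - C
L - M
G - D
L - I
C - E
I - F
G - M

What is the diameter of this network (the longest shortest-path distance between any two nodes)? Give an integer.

4

Eccentricity of each node (its greatest distance to any other): B:4, C:3, D:4, E:4, F:3, G:3, H:4, I:3, J:4, K:4, L:2, M:3.
The maximum eccentricity is 4, realized for instance by the pair D–B via D – I – L – C – B. So the diameter is 4.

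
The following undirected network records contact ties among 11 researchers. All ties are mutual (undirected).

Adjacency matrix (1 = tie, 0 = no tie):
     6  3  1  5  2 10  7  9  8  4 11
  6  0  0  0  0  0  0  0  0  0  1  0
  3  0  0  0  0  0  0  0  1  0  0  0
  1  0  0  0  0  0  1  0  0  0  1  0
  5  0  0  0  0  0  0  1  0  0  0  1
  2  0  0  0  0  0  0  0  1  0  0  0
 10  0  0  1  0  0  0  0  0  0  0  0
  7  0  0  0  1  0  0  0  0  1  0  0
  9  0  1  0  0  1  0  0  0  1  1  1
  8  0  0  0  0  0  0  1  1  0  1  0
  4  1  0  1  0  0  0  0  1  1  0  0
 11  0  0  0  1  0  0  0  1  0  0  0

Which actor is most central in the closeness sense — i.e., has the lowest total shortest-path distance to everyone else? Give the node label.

Farness (sum of distances to all others) for each node — 1:24, 2:25, 3:25, 4:17, 5:28, 6:26, 7:24, 8:18, 9:16, 10:33, 11:22.
The smallest farness is 16, for 9, so 9 has the highest closeness.

9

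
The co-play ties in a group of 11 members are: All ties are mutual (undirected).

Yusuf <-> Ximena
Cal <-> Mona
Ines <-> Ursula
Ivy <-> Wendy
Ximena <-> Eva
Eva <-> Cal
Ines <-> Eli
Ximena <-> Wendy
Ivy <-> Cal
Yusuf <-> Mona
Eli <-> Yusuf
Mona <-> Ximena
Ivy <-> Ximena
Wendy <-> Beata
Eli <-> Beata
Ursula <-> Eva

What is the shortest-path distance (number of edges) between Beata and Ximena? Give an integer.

2

One shortest route is Beata – Wendy – Ximena, which uses 2 edges, and Beata and Ximena are not directly tied, so nothing shorter exists. So d(Beata,Ximena) = 2.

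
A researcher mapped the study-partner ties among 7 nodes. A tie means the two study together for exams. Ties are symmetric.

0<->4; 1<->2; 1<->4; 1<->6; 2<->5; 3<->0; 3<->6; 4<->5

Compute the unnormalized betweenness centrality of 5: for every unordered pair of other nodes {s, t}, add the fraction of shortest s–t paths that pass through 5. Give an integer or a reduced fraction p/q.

1

Pairs whose geodesics pass through 5 — 4–2: 1/2; 2–0: 1/2.
All other pairs contribute 0.
Summing the contributions gives betweenness(5) = 1.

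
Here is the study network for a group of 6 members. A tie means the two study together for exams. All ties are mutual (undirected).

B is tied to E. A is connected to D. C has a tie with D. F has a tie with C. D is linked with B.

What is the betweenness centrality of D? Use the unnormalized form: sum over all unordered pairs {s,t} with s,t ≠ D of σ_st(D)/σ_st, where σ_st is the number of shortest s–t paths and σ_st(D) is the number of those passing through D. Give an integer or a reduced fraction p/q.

Pairs whose geodesics pass through D — B–C: 1; B–F: 1; B–A: 1; E–C: 1; E–F: 1; E–A: 1; C–A: 1; F–A: 1.
All other pairs contribute 0.
Summing the contributions gives betweenness(D) = 8.

8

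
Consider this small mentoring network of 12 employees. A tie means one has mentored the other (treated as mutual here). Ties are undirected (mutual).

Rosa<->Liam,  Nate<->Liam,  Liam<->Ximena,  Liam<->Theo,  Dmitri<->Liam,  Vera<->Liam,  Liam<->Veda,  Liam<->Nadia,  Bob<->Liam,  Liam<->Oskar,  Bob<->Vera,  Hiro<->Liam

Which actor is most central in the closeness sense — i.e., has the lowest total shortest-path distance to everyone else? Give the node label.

Liam

Farness (sum of distances to all others) for each node — Bob:20, Dmitri:21, Hiro:21, Liam:11, Nadia:21, Nate:21, Oskar:21, Rosa:21, Theo:21, Veda:21, Vera:20, Ximena:21.
The smallest farness is 11, for Liam, so Liam has the highest closeness.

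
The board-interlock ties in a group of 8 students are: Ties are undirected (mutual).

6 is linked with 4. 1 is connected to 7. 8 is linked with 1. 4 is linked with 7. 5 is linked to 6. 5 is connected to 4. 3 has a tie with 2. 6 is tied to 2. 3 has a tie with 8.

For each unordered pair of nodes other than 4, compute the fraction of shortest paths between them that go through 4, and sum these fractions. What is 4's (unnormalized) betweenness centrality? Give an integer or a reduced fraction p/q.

Pairs whose geodesics pass through 4 — 7–2: 1; 7–6: 1; 7–5: 1; 1–6: 1; 1–5: 1; 8–5: 1/2.
All other pairs contribute 0.
Summing the contributions gives betweenness(4) = 11/2.

11/2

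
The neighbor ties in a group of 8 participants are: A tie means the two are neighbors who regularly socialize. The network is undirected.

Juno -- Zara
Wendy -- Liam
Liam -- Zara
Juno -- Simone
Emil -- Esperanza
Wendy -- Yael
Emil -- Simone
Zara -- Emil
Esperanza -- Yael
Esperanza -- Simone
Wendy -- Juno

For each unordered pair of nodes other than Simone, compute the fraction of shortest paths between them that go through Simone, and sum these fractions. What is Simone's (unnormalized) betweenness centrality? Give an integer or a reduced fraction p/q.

Pairs whose geodesics pass through Simone — Emil–Wendy: 1/4; Emil–Juno: 1/2; Esperanza–Juno: 1.
All other pairs contribute 0.
Summing the contributions gives betweenness(Simone) = 7/4.

7/4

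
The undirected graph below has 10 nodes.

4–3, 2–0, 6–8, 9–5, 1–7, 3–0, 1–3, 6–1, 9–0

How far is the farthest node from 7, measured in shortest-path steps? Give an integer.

5

Distances from 7: 0:3, 1:1, 2:4, 3:2, 4:3, 5:5, 6:2, 8:3, 9:4.
The largest is 5 (to 5), so the eccentricity of 7 is 5.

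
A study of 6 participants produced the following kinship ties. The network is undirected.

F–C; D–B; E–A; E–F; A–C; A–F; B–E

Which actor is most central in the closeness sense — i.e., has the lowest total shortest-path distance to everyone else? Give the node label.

E

Farness (sum of distances to all others) for each node — A:8, B:9, C:11, D:13, E:7, F:8.
The smallest farness is 7, for E, so E has the highest closeness.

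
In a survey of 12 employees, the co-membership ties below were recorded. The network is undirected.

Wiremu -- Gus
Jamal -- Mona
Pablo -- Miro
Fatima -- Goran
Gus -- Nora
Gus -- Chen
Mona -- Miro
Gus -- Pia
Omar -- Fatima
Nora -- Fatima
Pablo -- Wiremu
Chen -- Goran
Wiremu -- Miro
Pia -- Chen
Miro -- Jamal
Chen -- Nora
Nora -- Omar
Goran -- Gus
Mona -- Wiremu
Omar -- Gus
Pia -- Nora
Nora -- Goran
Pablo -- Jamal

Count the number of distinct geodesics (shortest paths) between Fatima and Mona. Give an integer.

The shortest distance is 4. The length-4 paths are: Fatima–Nora–Gus–Wiremu–Mona; Fatima–Omar–Gus–Wiremu–Mona; Fatima–Goran–Gus–Wiremu–Mona.
That gives 3 distinct shortest paths.

3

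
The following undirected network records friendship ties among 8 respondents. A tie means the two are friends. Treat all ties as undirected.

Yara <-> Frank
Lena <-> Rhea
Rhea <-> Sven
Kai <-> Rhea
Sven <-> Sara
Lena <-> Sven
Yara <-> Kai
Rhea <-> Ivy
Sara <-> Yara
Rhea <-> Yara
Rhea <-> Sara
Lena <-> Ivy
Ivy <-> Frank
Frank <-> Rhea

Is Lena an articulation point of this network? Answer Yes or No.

No

Even without Lena, every remaining node can still reach every other (the residual graph is connected), so Lena is not a cut vertex.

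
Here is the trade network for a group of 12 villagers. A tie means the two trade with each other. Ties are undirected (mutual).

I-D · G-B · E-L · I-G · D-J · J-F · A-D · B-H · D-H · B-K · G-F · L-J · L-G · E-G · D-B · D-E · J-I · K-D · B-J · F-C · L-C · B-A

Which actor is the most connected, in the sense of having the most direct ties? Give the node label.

Degrees — A:2, B:6, C:2, D:7, E:3, F:3, G:5, H:2, I:3, J:5, K:2, L:4.
The maximum is 7, attained only by D.

D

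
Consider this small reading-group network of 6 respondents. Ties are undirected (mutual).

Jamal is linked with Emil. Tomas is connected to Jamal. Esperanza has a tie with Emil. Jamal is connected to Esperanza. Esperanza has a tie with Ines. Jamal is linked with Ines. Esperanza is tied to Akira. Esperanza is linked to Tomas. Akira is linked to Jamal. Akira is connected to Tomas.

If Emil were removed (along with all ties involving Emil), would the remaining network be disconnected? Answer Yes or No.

No

Even without Emil, every remaining node can still reach every other (the residual graph is connected), so Emil is not a cut vertex.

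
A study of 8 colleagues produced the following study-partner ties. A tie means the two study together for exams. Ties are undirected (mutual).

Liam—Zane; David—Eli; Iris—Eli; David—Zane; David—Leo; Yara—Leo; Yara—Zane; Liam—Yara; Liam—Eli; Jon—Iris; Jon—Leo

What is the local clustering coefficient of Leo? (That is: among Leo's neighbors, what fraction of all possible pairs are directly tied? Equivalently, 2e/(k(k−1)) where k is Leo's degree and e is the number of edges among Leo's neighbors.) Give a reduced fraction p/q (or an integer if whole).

Leo's neighbors: David, Jon, and Yara (k = 3).
Possible neighbor pairs: C(3,2) = 3. Edges among them: none → e = 0.
Clustering(Leo) = 0/3 = 0.

0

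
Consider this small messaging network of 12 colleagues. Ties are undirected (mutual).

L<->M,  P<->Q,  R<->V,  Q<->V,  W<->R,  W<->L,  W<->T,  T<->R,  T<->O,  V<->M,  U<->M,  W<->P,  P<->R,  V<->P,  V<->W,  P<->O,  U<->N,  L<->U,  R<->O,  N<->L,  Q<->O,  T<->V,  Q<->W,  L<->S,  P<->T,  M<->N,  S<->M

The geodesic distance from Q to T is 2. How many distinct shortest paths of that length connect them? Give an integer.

4

The shortest distance is 2. The length-2 paths are: Q–P–T; Q–O–T; Q–W–T; Q–V–T.
That gives 4 distinct shortest paths.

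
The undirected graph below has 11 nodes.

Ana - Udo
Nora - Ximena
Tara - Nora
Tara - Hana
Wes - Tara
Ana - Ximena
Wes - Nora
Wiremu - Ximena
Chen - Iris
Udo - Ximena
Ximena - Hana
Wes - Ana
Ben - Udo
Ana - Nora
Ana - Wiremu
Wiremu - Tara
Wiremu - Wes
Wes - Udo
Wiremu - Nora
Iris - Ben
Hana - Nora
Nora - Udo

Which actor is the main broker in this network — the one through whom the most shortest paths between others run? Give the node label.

Udo

Unnormalized betweenness of each node: Ana:5/4, Ben:16, Chen:0, Hana:1/3, Iris:9, Nora:29/4, Tara:5/6, Udo:85/4, Wes:10/3, Wiremu:11/12, Ximena:23/6.
Udo has the largest value, 85/4, making it the main broker — the node through which the most shortest paths run.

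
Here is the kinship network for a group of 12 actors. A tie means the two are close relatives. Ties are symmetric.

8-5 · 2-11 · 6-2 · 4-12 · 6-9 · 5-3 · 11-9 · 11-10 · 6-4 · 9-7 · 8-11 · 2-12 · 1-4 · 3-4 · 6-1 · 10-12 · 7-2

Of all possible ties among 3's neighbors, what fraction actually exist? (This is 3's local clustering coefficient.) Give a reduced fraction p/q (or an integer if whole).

3's neighbors: 4 and 5 (k = 2).
Possible neighbor pairs: C(2,2) = 1. Edges among them: none → e = 0.
Clustering(3) = 0/1.

0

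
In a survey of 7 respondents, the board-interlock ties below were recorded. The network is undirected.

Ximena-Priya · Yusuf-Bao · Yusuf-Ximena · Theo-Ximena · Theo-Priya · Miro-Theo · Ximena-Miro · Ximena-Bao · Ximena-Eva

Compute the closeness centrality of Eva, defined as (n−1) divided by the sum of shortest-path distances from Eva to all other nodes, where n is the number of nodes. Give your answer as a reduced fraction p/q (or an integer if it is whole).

6/11

Distances from Eva: Bao:2, Miro:2, Priya:2, Theo:2, Ximena:1, Yusuf:2. Sum = 11.
n = 7, so closeness = 6/11.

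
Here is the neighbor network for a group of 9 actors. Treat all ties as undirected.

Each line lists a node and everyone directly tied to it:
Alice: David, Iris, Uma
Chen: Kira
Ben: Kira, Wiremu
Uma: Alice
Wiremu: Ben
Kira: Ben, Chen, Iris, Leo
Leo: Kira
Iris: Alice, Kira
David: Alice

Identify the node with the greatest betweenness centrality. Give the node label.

Kira

Unnormalized betweenness of each node: Alice:13, Ben:7, Chen:0, David:0, Iris:15, Kira:21, Leo:0, Uma:0, Wiremu:0.
Kira has the largest value, 21, making it the main broker — the node through which the most shortest paths run.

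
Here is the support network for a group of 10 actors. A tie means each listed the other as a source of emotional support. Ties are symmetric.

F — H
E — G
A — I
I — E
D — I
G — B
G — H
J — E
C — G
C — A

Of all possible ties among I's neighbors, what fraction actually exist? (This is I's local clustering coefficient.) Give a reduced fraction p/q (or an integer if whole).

0

I's neighbors: A, D, and E (k = 3).
Possible neighbor pairs: C(3,2) = 3. Edges among them: none → e = 0.
Clustering(I) = 0/3 = 0.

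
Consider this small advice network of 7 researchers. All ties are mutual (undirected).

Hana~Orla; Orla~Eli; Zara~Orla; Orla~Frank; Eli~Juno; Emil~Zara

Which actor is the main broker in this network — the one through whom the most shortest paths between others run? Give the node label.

Unnormalized betweenness of each node: Eli:5, Emil:0, Frank:0, Hana:0, Juno:0, Orla:13, Zara:5.
Orla has the largest value, 13, making it the main broker — the node through which the most shortest paths run.

Orla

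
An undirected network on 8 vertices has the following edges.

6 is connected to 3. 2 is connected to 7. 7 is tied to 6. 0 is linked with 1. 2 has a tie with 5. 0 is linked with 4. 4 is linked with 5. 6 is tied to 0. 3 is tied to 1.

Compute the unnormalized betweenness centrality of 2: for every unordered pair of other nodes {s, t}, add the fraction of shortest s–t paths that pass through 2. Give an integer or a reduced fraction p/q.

Pairs whose geodesics pass through 2 — 7–4: 1/2; 7–5: 1; 6–5: 1/2; 3–5: 1/3.
All other pairs contribute 0.
Summing the contributions gives betweenness(2) = 7/3.

7/3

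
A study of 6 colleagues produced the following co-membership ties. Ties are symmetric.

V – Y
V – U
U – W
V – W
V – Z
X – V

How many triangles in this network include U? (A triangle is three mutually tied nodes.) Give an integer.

U's neighbors: V and W.
Neighbor pairs that are themselves tied: U–V–W. Each forms one triangle with U, for 1 in total.

1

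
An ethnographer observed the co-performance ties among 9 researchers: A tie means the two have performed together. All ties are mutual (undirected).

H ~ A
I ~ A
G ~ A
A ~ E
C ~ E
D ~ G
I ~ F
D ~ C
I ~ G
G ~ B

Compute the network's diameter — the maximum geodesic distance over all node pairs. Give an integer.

4

Eccentricity of each node (its greatest distance to any other): A:2, B:3, C:4, D:3, E:3, F:4, G:2, H:3, I:3.
The maximum eccentricity is 4, realized for instance by the pair C–F via C – E – A – I – F. So the diameter is 4.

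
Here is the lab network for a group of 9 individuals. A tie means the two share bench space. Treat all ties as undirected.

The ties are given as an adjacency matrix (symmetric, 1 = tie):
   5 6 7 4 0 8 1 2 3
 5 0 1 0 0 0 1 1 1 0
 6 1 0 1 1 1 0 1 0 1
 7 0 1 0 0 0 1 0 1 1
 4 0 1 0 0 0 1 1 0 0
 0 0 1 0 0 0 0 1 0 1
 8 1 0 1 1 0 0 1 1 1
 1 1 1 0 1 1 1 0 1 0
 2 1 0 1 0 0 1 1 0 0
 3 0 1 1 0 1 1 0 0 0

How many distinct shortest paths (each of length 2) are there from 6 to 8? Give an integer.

5

The shortest distance is 2. The length-2 paths are: 6–5–8; 6–7–8; 6–4–8; 6–1–8; 6–3–8.
That gives 5 distinct shortest paths.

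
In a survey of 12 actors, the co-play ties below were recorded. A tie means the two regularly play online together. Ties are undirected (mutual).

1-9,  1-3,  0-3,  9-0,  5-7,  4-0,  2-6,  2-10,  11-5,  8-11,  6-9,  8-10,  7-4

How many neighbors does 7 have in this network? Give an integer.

2

7 is directly tied to 4 and 5. That is 2 neighbors, so the degree of 7 is 2.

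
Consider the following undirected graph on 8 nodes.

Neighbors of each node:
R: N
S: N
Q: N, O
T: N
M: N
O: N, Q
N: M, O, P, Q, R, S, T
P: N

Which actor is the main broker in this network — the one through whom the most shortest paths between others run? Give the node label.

Unnormalized betweenness of each node: M:0, N:20, O:0, P:0, Q:0, R:0, S:0, T:0.
N has the largest value, 20, making it the main broker — the node through which the most shortest paths run.

N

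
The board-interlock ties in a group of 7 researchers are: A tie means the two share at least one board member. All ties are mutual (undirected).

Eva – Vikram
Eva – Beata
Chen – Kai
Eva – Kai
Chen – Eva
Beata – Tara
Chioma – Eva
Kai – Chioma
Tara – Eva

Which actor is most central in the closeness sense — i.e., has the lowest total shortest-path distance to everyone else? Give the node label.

Farness (sum of distances to all others) for each node — Beata:10, Chen:10, Chioma:10, Eva:6, Kai:9, Tara:10, Vikram:11.
The smallest farness is 6, for Eva, so Eva has the highest closeness.

Eva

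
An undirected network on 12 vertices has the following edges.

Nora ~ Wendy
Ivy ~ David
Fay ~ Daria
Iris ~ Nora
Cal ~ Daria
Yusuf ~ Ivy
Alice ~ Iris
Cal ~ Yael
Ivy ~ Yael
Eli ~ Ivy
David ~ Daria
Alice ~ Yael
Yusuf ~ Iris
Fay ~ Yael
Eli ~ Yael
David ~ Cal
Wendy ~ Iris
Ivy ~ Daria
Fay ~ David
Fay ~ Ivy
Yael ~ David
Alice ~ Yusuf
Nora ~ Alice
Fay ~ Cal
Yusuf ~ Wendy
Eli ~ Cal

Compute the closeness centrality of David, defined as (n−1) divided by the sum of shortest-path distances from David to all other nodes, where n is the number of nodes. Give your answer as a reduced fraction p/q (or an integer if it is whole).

Distances from David: Alice:2, Cal:1, Daria:1, Eli:2, Fay:1, Iris:3, Ivy:1, Nora:3, Wendy:3, Yael:1, Yusuf:2. Sum = 20.
n = 12, so closeness = 11/20.

11/20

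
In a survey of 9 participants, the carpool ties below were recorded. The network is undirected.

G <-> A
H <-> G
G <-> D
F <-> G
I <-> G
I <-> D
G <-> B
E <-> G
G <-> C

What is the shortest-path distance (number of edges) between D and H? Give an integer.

2

One shortest route is D – G – H, which uses 2 edges, and D and H are not directly tied, so nothing shorter exists. So d(D,H) = 2.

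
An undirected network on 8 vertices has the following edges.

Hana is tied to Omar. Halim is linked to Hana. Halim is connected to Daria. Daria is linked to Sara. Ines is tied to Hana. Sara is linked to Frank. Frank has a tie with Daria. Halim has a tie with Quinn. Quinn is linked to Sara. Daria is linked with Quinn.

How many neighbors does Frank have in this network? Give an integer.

Frank is directly tied to Daria and Sara. That is 2 neighbors, so the degree of Frank is 2.

2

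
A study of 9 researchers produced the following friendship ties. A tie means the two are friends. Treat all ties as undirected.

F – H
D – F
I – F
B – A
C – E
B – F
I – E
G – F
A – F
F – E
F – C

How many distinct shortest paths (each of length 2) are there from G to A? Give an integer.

1

The shortest distance is 2, and the only length-2 path is G–F–A. So there is exactly 1 shortest path.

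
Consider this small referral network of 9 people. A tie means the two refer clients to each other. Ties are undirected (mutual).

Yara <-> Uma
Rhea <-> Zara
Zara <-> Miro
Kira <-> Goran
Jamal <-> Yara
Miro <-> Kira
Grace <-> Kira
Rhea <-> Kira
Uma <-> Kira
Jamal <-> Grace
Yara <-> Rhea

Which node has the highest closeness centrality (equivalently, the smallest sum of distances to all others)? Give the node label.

Farness (sum of distances to all others) for each node — Goran:18, Grace:15, Jamal:17, Kira:11, Miro:16, Rhea:13, Uma:15, Yara:15, Zara:18.
The smallest farness is 11, for Kira, so Kira has the highest closeness.

Kira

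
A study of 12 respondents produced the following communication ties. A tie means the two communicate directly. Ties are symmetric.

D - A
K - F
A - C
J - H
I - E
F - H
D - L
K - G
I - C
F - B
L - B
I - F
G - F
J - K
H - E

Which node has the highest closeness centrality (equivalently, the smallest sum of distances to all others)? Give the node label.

Farness (sum of distances to all others) for each node — A:32, B:24, C:27, D:33, E:28, F:19, G:27, H:25, I:22, J:32, K:26, L:29.
The smallest farness is 19, for F, so F has the highest closeness.

F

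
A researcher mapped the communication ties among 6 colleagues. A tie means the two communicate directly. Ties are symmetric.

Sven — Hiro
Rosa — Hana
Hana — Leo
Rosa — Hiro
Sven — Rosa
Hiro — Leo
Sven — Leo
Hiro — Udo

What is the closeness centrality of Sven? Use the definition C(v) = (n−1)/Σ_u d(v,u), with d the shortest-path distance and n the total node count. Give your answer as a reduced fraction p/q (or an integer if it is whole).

Distances from Sven: Hana:2, Hiro:1, Leo:1, Rosa:1, Udo:2. Sum = 7.
n = 6, so closeness = 5/7.

5/7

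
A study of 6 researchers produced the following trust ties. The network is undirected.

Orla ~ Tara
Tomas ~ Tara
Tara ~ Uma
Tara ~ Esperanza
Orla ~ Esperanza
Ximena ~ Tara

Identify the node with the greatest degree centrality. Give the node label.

Tara

Degrees — Esperanza:2, Orla:2, Tara:5, Tomas:1, Uma:1, Ximena:1.
The maximum is 5, attained only by Tara.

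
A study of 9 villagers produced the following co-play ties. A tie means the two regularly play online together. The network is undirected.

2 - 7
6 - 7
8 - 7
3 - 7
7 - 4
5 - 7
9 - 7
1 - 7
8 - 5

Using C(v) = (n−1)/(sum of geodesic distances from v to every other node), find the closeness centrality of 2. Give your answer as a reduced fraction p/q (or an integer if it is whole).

8/15

Distances from 2: 1:2, 3:2, 4:2, 5:2, 6:2, 7:1, 8:2, 9:2. Sum = 15.
n = 9, so closeness = 8/15.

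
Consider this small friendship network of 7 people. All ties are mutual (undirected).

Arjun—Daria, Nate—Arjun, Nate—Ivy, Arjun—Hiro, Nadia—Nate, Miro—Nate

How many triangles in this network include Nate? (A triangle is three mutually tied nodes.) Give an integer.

Nate's neighbors are Arjun, Ivy, Miro, and Nadia, but none of them are tied to each other, so no triangle contains Nate.

0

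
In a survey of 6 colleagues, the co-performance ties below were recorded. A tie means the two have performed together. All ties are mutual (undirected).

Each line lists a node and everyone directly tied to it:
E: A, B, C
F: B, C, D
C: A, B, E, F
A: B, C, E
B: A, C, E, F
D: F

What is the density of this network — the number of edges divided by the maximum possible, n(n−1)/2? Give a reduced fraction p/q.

3/5

There are 9 edges and 6 nodes, so the maximum possible is C(6,2) = 15.
Density = 9/15 = 3/5.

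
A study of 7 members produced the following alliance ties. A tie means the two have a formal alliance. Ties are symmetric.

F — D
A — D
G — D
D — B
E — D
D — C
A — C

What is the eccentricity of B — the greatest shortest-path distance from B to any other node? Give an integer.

2

Distances from B: A:2, C:2, D:1, E:2, F:2, G:2.
The largest is 2 (to E, F, G, A, and C), so the eccentricity of B is 2.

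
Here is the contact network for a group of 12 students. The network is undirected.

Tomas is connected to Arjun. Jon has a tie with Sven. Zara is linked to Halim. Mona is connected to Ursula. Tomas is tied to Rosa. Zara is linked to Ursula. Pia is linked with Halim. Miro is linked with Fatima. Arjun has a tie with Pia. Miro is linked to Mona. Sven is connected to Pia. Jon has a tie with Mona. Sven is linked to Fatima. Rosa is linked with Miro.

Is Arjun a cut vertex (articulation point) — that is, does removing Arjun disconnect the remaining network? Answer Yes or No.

No

Even without Arjun, every remaining node can still reach every other (the residual graph is connected), so Arjun is not a cut vertex.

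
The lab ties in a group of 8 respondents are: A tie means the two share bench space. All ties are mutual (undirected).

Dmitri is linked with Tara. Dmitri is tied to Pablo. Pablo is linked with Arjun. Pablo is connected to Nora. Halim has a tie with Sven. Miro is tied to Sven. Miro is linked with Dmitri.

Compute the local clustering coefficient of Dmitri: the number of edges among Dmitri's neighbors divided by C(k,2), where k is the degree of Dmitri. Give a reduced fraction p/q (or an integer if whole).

Dmitri's neighbors: Miro, Pablo, and Tara (k = 3).
Possible neighbor pairs: C(3,2) = 3. Edges among them: none → e = 0.
Clustering(Dmitri) = 0/3 = 0.

0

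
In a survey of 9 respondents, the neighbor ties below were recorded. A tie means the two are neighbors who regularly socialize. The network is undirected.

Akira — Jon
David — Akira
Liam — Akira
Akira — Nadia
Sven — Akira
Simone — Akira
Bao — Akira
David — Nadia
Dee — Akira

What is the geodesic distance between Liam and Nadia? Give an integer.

One shortest route is Liam – Akira – Nadia, which uses 2 edges, and Liam and Nadia are not directly tied, so nothing shorter exists. So d(Liam,Nadia) = 2.

2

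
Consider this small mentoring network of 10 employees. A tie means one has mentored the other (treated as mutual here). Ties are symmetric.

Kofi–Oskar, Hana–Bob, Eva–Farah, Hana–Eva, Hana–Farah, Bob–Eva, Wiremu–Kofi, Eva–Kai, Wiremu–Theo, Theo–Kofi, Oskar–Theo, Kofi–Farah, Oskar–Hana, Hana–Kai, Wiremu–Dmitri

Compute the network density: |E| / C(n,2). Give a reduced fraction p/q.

1/3

There are 15 edges and 10 nodes, so the maximum possible is C(10,2) = 45.
Density = 15/45 = 1/3.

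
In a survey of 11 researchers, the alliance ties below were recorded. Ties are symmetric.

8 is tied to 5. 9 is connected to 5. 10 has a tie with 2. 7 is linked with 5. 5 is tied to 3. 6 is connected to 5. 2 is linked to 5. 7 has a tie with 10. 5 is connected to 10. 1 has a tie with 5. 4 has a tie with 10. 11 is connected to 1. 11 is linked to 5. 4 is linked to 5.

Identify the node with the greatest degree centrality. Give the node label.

5

Degrees — 1:2, 2:2, 3:1, 4:2, 5:10, 6:1, 7:2, 8:1, 9:1, 10:4, 11:2.
The maximum is 10, attained only by 5.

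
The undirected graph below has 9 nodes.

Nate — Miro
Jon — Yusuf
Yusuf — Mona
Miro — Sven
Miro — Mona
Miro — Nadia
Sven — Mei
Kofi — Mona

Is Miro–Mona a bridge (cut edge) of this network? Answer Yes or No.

Yes

Without the Miro–Mona edge there is no alternate route between Miro and Mona, so the network disconnects. It is a bridge.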